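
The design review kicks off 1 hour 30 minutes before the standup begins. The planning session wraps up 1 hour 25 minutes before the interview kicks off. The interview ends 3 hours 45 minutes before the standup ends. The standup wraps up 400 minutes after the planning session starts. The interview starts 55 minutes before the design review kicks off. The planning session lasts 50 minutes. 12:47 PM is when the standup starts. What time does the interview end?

The design review starts at 12:47 PM − 90 min = 11:17 AM.
The interview starts at 11:17 AM − 55 min = 10:22 AM.
The planning session ends at 10:22 AM − 85 min = 8:57 AM.
The planning session starts at 8:57 AM − 50 min = 8:07 AM.
The standup ends at 8:07 AM + 400 min = 2:47 PM.
The interview ends at 2:47 PM − 225 min = 11:02 AM.

11:02 AM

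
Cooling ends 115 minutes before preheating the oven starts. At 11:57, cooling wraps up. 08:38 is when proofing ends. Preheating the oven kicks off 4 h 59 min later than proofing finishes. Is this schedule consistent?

No

Preheating the oven starts at 08:38 + 299 min = 13:37.
Cooling ends at 13:37 − 115 min = 11:42.
But cooling is also said to end at 11:57 — a 15-minute conflict.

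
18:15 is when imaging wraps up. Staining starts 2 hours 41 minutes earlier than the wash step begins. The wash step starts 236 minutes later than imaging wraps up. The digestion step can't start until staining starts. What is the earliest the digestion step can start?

19:30

The wash step starts at 18:15 + 236 min = 22:11.
Staining starts at 22:11 − 161 min = 19:30.
The digestion step is bounded by staining, so the earliest it can start is 19:30.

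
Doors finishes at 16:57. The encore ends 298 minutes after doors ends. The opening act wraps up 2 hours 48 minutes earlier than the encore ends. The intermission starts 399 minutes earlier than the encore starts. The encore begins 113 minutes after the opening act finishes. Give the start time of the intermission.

14:21

The encore ends at 16:57 + 298 min = 21:55.
The opening act ends at 21:55 − 168 min = 19:07.
The encore starts at 19:07 + 113 min = 21:00.
The intermission starts at 21:00 − 399 min = 14:21.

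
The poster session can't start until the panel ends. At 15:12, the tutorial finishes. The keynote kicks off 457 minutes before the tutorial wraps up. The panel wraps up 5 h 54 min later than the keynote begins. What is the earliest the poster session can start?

13:29

The keynote starts at 15:12 − 457 min = 07:35.
The panel ends at 07:35 + 354 min = 13:29.
The poster session is bounded by the panel, so the earliest it can start is 13:29.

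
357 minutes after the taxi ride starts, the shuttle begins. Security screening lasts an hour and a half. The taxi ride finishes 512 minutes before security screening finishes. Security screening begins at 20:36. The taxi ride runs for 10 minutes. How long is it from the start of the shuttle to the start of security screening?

Security screening ends at 20:36 + 90 min = 22:06.
The taxi ride ends at 22:06 − 512 min = 13:34.
The taxi ride starts at 13:34 − 10 min = 13:24.
The shuttle starts at 13:24 + 357 min = 19:21.
From 19:21 to 20:36 is 1 hour 15 minutes.

1 hour 15 minutes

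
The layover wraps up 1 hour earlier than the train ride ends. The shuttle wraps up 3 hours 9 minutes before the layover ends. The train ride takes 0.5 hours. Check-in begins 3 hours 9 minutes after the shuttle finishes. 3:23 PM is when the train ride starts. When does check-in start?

2:53 PM

The train ride ends at 3:23 PM + 30 min = 3:53 PM.
The layover ends at 3:53 PM − 60 min = 2:53 PM.
The shuttle ends at 2:53 PM − 189 min = 11:44 AM.
Check-in starts at 11:44 AM + 189 min = 2:53 PM.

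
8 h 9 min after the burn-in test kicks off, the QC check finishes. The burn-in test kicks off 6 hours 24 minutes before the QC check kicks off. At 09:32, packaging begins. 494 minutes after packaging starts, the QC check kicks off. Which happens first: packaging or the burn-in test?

The QC check starts at 09:32 + 494 min = 17:46.
The burn-in test starts at 17:46 − 384 min = 11:22.
Packaging starts at 09:32 and the burn-in test starts at 11:22, so packaging is first.

packaging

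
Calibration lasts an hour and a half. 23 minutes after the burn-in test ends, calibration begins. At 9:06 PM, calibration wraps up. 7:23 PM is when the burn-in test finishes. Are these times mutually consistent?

No

Calibration starts at 7:23 PM + 23 min = 7:46 PM.
Calibration ends at 7:46 PM + 90 min = 9:16 PM.
But calibration is also said to end at 9:06 PM — a 10-minute conflict.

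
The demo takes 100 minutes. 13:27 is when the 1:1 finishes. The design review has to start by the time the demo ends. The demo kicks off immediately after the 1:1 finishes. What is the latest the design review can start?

15:07

The demo starts at 13:27.
The demo ends at 13:27 + 100 min = 15:07.
The design review is bounded by the demo, so the latest it can start is 15:07.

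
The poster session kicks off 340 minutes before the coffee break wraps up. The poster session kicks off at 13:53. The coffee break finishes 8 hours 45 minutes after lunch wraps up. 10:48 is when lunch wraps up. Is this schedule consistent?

Yes

The coffee break ends at 10:48 + 525 min = 19:33.
The poster session starts at 19:33 − 340 min = 13:53.
That matches the stated 13:53, so the schedule is consistent.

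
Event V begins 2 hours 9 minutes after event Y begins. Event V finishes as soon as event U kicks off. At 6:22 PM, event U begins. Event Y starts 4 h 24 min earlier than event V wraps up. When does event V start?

4:07 PM

Event V ends at 6:22 PM.
Event Y starts at 6:22 PM − 264 min = 1:58 PM.
Event V starts at 1:58 PM + 129 min = 4:07 PM.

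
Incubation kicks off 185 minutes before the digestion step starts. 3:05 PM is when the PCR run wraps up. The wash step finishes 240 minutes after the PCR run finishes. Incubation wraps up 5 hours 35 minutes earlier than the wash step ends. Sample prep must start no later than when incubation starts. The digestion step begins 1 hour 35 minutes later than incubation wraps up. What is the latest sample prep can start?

The wash step ends at 3:05 PM + 240 min = 7:05 PM.
Incubation ends at 7:05 PM − 335 min = 1:30 PM.
The digestion step starts at 1:30 PM + 95 min = 3:05 PM.
Incubation starts at 3:05 PM − 185 min = 12:00 PM.
Sample prep is bounded by incubation, so the latest it can start is 12:00 PM.

12:00 PM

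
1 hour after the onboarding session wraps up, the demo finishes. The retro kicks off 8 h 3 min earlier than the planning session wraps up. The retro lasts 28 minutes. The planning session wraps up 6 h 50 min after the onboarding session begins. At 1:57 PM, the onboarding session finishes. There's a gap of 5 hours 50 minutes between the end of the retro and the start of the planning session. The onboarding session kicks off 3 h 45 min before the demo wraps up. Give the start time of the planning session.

4:17 PM

The demo ends at 1:57 PM + 60 min = 2:57 PM.
The onboarding session starts at 2:57 PM − 225 min = 11:12 AM.
The planning session ends at 11:12 AM + 410 min = 6:02 PM.
The retro starts at 6:02 PM − 483 min = 9:59 AM.
The retro ends at 9:59 AM + 28 min = 10:27 AM.
The planning session starts at 10:27 AM + 350 min = 4:17 PM.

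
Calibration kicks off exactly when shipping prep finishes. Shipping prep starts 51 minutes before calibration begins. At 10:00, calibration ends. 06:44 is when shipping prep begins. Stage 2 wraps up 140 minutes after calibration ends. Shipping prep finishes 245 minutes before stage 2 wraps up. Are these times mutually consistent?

Stage 2 ends at 10:00 + 140 min = 12:20.
Shipping prep ends at 12:20 − 245 min = 08:15.
So calibration starts at 08:15.
Shipping prep starts at 08:15 − 51 min = 07:24.
But shipping prep is also said to start at 06:44 — a 40-minute conflict.

No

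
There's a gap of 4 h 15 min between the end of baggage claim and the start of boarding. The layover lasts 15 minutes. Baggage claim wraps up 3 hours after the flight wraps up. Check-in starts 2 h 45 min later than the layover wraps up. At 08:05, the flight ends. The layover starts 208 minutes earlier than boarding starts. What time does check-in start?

14:52

Baggage claim ends at 08:05 + 180 min = 11:05.
Boarding starts at 11:05 + 255 min = 15:20.
The layover starts at 15:20 − 208 min = 11:52.
The layover ends at 11:52 + 15 min = 12:07.
Check-in starts at 12:07 + 165 min = 14:52.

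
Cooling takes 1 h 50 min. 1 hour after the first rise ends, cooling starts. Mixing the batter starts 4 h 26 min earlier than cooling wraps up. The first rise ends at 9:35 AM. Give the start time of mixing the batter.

7:59 AM

Cooling starts at 9:35 AM + 60 min = 10:35 AM.
Cooling ends at 10:35 AM + 110 min = 12:25 PM.
Mixing the batter starts at 12:25 PM − 266 min = 7:59 AM.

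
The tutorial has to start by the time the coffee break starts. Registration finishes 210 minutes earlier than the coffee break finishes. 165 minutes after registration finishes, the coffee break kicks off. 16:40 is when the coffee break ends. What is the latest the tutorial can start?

15:55

Registration ends at 16:40 − 210 min = 13:10.
The coffee break starts at 13:10 + 165 min = 15:55.
The tutorial is bounded by the coffee break, so the latest it can start is 15:55.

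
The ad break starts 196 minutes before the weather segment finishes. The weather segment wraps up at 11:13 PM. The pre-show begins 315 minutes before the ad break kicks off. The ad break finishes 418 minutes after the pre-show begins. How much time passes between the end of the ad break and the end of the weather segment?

The ad break starts at 11:13 PM − 196 min = 7:57 PM.
The pre-show starts at 7:57 PM − 315 min = 2:42 PM.
The ad break ends at 2:42 PM + 418 min = 9:40 PM.
From 9:40 PM to 11:13 PM is 93 minutes.

93 minutes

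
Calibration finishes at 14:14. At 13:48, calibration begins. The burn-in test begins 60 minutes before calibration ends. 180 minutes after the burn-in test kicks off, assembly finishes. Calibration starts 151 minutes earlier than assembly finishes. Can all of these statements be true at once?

The burn-in test starts at 14:14 − 60 min = 13:14.
Assembly ends at 13:14 + 180 min = 16:14.
Calibration starts at 16:14 − 151 min = 13:43.
But calibration is also said to start at 13:48 — a 5-minute conflict.

No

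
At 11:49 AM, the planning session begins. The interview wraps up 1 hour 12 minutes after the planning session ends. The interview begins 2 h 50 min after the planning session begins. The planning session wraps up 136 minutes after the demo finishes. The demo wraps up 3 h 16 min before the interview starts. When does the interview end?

The interview starts at 11:49 AM + 170 min = 2:39 PM.
The demo ends at 2:39 PM − 196 min = 11:23 AM.
The planning session ends at 11:23 AM + 136 min = 1:39 PM.
The interview ends at 1:39 PM + 72 min = 2:51 PM.

2:51 PM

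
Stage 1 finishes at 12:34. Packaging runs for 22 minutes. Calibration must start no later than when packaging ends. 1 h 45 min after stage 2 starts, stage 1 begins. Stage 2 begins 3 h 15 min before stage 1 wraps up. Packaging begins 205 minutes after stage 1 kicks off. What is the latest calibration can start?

Stage 2 starts at 12:34 − 195 min = 09:19.
Stage 1 starts at 09:19 + 105 min = 11:04.
Packaging starts at 11:04 + 205 min = 14:29.
Packaging ends at 14:29 + 22 min = 14:51.
Calibration is bounded by packaging, so the latest it can start is 14:51.

14:51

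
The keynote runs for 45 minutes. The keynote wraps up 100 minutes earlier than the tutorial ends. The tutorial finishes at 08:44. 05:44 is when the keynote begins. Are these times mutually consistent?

No

The keynote ends at 08:44 − 100 min = 07:04.
The keynote starts at 07:04 − 45 min = 06:19.
But the keynote is also said to start at 05:44 — a 35-minute conflict.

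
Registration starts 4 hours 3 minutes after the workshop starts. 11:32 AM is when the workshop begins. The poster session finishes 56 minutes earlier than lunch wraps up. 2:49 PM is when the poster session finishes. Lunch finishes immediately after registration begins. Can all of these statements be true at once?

No

Registration starts at 11:32 AM + 243 min = 3:35 PM.
So lunch ends at 3:35 PM.
The poster session ends at 3:35 PM − 56 min = 2:39 PM.
But the poster session is also said to end at 2:49 PM — a 10-minute conflict.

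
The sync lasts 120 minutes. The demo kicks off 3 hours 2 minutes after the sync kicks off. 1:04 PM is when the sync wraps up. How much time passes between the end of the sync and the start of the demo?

The sync starts at 1:04 PM − 120 min = 11:04 AM.
The demo starts at 11:04 AM + 182 min = 2:06 PM.
From 1:04 PM to 2:06 PM is 1 hour 2 minutes.

1 hour 2 minutes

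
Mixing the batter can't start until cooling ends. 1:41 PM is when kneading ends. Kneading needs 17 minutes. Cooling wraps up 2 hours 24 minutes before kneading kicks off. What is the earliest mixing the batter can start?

11:00 AM

Kneading starts at 1:41 PM − 17 min = 1:24 PM.
Cooling ends at 1:24 PM − 144 min = 11:00 AM.
Mixing the batter is bounded by cooling, so the earliest it can start is 11:00 AM.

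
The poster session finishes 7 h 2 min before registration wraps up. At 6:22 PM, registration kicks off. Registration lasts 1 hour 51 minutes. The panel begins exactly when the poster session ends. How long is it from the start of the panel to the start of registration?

Registration ends at 6:22 PM + 111 min = 8:13 PM.
The poster session ends at 8:13 PM − 422 min = 1:11 PM.
So the panel starts at 1:11 PM.
From 1:11 PM to 6:22 PM is 5 h 11 min.

5 h 11 min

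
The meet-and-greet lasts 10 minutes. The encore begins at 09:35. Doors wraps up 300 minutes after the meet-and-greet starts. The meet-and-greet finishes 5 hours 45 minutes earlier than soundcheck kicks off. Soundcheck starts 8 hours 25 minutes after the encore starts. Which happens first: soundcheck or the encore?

the encore

Soundcheck starts at 09:35 + 505 min = 18:00.
Soundcheck starts at 18:00 and the encore starts at 09:35, so the encore is first.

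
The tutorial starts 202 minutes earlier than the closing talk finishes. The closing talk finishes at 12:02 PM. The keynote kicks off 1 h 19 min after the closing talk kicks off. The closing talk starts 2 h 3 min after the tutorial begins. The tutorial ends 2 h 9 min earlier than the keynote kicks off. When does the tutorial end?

The tutorial starts at 12:02 PM − 202 min = 8:40 AM.
The closing talk starts at 8:40 AM + 123 min = 10:43 AM.
The keynote starts at 10:43 AM + 79 min = 12:02 PM.
The tutorial ends at 12:02 PM − 129 min = 9:53 AM.

9:53 AM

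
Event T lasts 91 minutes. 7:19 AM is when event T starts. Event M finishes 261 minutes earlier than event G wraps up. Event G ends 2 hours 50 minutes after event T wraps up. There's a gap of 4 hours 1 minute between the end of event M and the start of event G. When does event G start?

Event T ends at 7:19 AM + 91 min = 8:50 AM.
Event G ends at 8:50 AM + 170 min = 11:40 AM.
Event M ends at 11:40 AM − 261 min = 7:19 AM.
Event G starts at 7:19 AM + 241 min = 11:20 AM.

11:20 AM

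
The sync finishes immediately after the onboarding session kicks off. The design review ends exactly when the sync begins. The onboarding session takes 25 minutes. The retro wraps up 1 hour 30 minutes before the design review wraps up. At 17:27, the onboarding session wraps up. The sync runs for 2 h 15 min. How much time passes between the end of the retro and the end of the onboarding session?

The onboarding session starts at 17:27 − 25 min = 17:02.
So the sync ends at 17:02.
The sync starts at 17:02 − 135 min = 14:47.
So the design review ends at 14:47.
The retro ends at 14:47 − 90 min = 13:17.
From 13:17 to 17:27 is 4 h 10 min.

4 h 10 min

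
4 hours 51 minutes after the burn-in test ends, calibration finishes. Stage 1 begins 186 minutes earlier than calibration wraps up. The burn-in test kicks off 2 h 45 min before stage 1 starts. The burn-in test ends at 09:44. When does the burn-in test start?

Calibration ends at 09:44 + 291 min = 14:35.
Stage 1 starts at 14:35 − 186 min = 11:29.
The burn-in test starts at 11:29 − 165 min = 08:44.

08:44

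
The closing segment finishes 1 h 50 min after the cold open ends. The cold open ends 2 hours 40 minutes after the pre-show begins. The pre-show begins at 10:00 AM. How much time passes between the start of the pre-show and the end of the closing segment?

The cold open ends at 10:00 AM + 160 min = 12:40 PM.
The closing segment ends at 12:40 PM + 110 min = 2:30 PM.
From 10:00 AM to 2:30 PM is 4 hours 30 minutes.

4 hours 30 minutes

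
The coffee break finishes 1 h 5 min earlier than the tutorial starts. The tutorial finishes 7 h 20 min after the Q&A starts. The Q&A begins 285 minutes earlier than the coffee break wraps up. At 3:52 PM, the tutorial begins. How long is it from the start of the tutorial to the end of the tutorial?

The coffee break ends at 3:52 PM − 65 min = 2:47 PM.
The Q&A starts at 2:47 PM − 285 min = 10:02 AM.
The tutorial ends at 10:02 AM + 440 min = 5:22 PM.
From 3:52 PM to 5:22 PM is 1.5 hours.

1.5 hours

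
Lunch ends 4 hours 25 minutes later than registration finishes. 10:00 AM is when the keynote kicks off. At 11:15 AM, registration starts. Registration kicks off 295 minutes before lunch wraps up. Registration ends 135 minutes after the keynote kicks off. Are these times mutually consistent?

No

Registration ends at 10:00 AM + 135 min = 12:15 PM.
Lunch ends at 12:15 PM + 265 min = 4:40 PM.
Registration starts at 4:40 PM − 295 min = 11:45 AM.
But registration is also said to start at 11:15 AM — a 30-minute conflict.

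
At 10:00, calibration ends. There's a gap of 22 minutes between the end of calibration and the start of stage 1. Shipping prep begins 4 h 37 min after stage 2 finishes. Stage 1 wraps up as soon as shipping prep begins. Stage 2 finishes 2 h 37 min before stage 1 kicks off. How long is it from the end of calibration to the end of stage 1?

Stage 1 starts at 10:00 + 22 min = 10:22.
Stage 2 ends at 10:22 − 157 min = 07:45.
Shipping prep starts at 07:45 + 277 min = 12:22.
So stage 1 ends at 12:22.
From 10:00 to 12:22 is 142 minutes.

142 minutes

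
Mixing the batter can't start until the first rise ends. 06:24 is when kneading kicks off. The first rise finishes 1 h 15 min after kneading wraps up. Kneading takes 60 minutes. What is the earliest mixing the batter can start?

08:39

Kneading ends at 06:24 + 60 min = 07:24.
The first rise ends at 07:24 + 75 min = 08:39.
Mixing the batter is bounded by the first rise, so the earliest it can start is 08:39.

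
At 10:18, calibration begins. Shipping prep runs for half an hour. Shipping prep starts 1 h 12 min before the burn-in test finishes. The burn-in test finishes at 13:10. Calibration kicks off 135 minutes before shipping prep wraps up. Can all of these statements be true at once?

Shipping prep starts at 13:10 − 72 min = 11:58.
Shipping prep ends at 11:58 + 30 min = 12:28.
Calibration starts at 12:28 − 135 min = 10:13.
But calibration is also said to start at 10:18 — a 5-minute conflict.

No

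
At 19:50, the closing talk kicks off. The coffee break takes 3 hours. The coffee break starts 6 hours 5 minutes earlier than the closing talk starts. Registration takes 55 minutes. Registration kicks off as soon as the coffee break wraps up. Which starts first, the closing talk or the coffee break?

the coffee break

The coffee break starts at 19:50 − 365 min = 13:45.
The closing talk starts at 19:50 and the coffee break starts at 13:45, so the coffee break is first.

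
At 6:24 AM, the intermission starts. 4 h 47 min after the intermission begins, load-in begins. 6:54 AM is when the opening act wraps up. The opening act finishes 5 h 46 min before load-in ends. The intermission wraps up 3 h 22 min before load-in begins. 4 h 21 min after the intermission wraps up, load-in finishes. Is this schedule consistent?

No

Load-in starts at 6:24 AM + 287 min = 11:11 AM.
The intermission ends at 11:11 AM − 202 min = 7:49 AM.
Load-in ends at 7:49 AM + 261 min = 12:10 PM.
The opening act ends at 12:10 PM − 346 min = 6:24 AM.
But the opening act is also said to end at 6:54 AM — a 30-minute conflict.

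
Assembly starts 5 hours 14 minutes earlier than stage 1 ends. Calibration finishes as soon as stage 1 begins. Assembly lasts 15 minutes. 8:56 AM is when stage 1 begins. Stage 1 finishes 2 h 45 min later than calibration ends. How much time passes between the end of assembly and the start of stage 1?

134 minutes

Calibration ends at 8:56 AM.
Stage 1 ends at 8:56 AM + 165 min = 11:41 AM.
Assembly starts at 11:41 AM − 314 min = 6:27 AM.
Assembly ends at 6:27 AM + 15 min = 6:42 AM.
From 6:42 AM to 8:56 AM is 134 minutes.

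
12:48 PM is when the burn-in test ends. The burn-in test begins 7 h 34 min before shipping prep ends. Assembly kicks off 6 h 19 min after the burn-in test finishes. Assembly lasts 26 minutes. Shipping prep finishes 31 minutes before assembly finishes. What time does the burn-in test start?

Assembly starts at 12:48 PM + 379 min = 7:07 PM.
Assembly ends at 7:07 PM + 26 min = 7:33 PM.
Shipping prep ends at 7:33 PM − 31 min = 7:02 PM.
The burn-in test starts at 7:02 PM − 454 min = 11:28 AM.

11:28 AM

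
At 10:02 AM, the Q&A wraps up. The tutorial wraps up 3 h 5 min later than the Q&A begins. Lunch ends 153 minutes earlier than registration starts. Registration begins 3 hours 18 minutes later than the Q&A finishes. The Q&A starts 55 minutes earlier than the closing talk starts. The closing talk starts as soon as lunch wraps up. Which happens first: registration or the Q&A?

the Q&A

Registration starts at 10:02 AM + 198 min = 1:20 PM.
Lunch ends at 1:20 PM − 153 min = 10:47 AM.
So the closing talk starts at 10:47 AM.
The Q&A starts at 10:47 AM − 55 min = 9:52 AM.
Registration starts at 1:20 PM and the Q&A starts at 9:52 AM, so the Q&A is first.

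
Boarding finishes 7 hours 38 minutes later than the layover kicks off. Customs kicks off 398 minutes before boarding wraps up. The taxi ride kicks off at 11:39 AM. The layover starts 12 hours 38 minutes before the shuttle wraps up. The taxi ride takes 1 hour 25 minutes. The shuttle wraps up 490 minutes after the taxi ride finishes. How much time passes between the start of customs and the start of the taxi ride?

The taxi ride ends at 11:39 AM + 85 min = 1:04 PM.
The shuttle ends at 1:04 PM + 490 min = 9:14 PM.
The layover starts at 9:14 PM − 758 min = 8:36 AM.
Boarding ends at 8:36 AM + 458 min = 4:14 PM.
Customs starts at 4:14 PM − 398 min = 9:36 AM.
From 9:36 AM to 11:39 AM is 2 h 3 min.

2 h 3 min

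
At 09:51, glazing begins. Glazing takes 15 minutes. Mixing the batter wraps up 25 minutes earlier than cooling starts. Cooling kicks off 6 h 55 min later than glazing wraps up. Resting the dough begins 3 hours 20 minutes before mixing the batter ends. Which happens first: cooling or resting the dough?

resting the dough

Glazing ends at 09:51 + 15 min = 10:06.
Cooling starts at 10:06 + 415 min = 17:01.
Mixing the batter ends at 17:01 − 25 min = 16:36.
Resting the dough starts at 16:36 − 200 min = 13:16.
Cooling starts at 17:01 and resting the dough starts at 13:16, so resting the dough is first.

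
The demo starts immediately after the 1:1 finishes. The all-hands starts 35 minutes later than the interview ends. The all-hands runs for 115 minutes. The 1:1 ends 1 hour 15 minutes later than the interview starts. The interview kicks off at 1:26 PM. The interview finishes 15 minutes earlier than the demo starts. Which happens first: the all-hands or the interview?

The 1:1 ends at 1:26 PM + 75 min = 2:41 PM.
So the demo starts at 2:41 PM.
The interview ends at 2:41 PM − 15 min = 2:26 PM.
The all-hands starts at 2:26 PM + 35 min = 3:01 PM.
The all-hands starts at 3:01 PM and the interview starts at 1:26 PM, so the interview is first.

the interview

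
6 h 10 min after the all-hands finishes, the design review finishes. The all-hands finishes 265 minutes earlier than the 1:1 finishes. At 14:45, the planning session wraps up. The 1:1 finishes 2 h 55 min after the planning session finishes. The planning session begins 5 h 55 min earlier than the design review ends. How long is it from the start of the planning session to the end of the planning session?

75 minutes

The 1:1 ends at 14:45 + 175 min = 17:40.
The all-hands ends at 17:40 − 265 min = 13:15.
The design review ends at 13:15 + 370 min = 19:25.
The planning session starts at 19:25 − 355 min = 13:30.
From 13:30 to 14:45 is 75 minutes.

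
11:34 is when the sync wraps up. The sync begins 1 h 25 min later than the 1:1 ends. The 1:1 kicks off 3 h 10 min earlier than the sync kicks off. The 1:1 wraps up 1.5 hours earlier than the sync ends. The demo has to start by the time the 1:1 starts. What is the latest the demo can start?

The 1:1 ends at 11:34 − 90 min = 10:04.
The sync starts at 10:04 + 85 min = 11:29.
The 1:1 starts at 11:29 − 190 min = 08:19.
The demo is bounded by the 1:1, so the latest it can start is 08:19.

08:19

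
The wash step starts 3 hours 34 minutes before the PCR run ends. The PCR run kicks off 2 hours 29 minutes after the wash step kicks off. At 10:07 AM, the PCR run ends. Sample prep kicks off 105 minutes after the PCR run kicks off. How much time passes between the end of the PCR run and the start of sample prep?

40 minutes

The wash step starts at 10:07 AM − 214 min = 6:33 AM.
The PCR run starts at 6:33 AM + 149 min = 9:02 AM.
Sample prep starts at 9:02 AM + 105 min = 10:47 AM.
From 10:07 AM to 10:47 AM is 40 minutes.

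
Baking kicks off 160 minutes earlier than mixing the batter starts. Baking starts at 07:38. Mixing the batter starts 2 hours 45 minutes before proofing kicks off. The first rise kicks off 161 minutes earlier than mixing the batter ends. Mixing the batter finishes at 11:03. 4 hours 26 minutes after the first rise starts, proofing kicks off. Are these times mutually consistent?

The first rise starts at 11:03 − 161 min = 08:22.
Proofing starts at 08:22 + 266 min = 12:48.
Mixing the batter starts at 12:48 − 165 min = 10:03.
Baking starts at 10:03 − 160 min = 07:23.
But baking is also said to start at 07:38 — a 15-minute conflict.

No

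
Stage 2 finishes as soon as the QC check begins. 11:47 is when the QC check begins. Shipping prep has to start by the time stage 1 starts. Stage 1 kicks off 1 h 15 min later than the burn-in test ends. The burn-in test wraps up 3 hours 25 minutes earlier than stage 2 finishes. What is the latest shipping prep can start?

Stage 2 ends at 11:47.
The burn-in test ends at 11:47 − 205 min = 08:22.
Stage 1 starts at 08:22 + 75 min = 09:37.
Shipping prep is bounded by stage 1, so the latest it can start is 09:37.

09:37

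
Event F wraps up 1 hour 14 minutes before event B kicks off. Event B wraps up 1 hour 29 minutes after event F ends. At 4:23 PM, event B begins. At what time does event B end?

Event F ends at 4:23 PM − 74 min = 3:09 PM.
Event B ends at 3:09 PM + 89 min = 4:38 PM.

4:38 PM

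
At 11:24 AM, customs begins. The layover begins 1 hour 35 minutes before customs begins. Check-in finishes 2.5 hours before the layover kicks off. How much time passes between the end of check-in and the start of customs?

The layover starts at 11:24 AM − 95 min = 9:49 AM.
Check-in ends at 9:49 AM − 150 min = 7:19 AM.
From 7:19 AM to 11:24 AM is 4 hours 5 minutes.

4 hours 5 minutes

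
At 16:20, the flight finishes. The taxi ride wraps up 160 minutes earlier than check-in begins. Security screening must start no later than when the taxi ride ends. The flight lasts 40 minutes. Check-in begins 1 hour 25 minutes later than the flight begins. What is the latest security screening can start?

The flight starts at 16:20 − 40 min = 15:40.
Check-in starts at 15:40 + 85 min = 17:05.
The taxi ride ends at 17:05 − 160 min = 14:25.
Security screening is bounded by the taxi ride, so the latest it can start is 14:25.

14:25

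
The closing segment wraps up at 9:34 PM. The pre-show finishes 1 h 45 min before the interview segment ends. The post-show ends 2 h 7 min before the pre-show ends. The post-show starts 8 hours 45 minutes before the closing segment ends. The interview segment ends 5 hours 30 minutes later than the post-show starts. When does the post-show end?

The post-show starts at 9:34 PM − 525 min = 12:49 PM.
The interview segment ends at 12:49 PM + 330 min = 6:19 PM.
The pre-show ends at 6:19 PM − 105 min = 4:34 PM.
The post-show ends at 4:34 PM − 127 min = 2:27 PM.

2:27 PM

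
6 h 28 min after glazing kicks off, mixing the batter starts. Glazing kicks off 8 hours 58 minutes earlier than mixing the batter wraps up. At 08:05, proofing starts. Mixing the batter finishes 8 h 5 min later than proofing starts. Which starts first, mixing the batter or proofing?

Mixing the batter ends at 08:05 + 485 min = 16:10.
Glazing starts at 16:10 − 538 min = 07:12.
Mixing the batter starts at 07:12 + 388 min = 13:40.
Mixing the batter starts at 13:40 and proofing starts at 08:05, so proofing is first.

proofing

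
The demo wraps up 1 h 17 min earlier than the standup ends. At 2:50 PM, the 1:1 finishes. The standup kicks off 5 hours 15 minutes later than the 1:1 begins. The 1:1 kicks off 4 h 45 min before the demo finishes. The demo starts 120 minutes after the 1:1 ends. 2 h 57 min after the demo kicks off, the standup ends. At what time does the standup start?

7:00 PM

The demo starts at 2:50 PM + 120 min = 4:50 PM.
The standup ends at 4:50 PM + 177 min = 7:47 PM.
The demo ends at 7:47 PM − 77 min = 6:30 PM.
The 1:1 starts at 6:30 PM − 285 min = 1:45 PM.
The standup starts at 1:45 PM + 315 min = 7:00 PM.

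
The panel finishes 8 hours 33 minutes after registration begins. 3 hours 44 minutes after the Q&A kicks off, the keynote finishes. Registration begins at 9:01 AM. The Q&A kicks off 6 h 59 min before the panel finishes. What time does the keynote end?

2:19 PM

The panel ends at 9:01 AM + 513 min = 5:34 PM.
The Q&A starts at 5:34 PM − 419 min = 10:35 AM.
The keynote ends at 10:35 AM + 224 min = 2:19 PM.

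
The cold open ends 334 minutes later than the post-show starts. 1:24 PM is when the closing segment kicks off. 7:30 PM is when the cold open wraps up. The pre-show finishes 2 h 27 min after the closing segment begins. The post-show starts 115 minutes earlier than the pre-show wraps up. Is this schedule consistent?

The pre-show ends at 1:24 PM + 147 min = 3:51 PM.
The post-show starts at 3:51 PM − 115 min = 1:56 PM.
The cold open ends at 1:56 PM + 334 min = 7:30 PM.
That matches the stated 7:30 PM, so the schedule is consistent.

Yes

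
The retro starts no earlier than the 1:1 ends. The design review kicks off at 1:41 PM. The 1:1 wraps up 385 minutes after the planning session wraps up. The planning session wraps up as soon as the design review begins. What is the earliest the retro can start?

8:06 PM

The planning session ends at 1:41 PM.
The 1:1 ends at 1:41 PM + 385 min = 8:06 PM.
The retro is bounded by the 1:1, so the earliest it can start is 8:06 PM.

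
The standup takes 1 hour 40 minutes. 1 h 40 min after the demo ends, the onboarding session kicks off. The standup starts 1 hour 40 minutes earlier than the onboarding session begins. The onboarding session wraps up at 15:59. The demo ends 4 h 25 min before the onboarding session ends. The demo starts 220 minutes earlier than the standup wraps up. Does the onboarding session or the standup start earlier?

the standup

The demo ends at 15:59 − 265 min = 11:34.
The onboarding session starts at 11:34 + 100 min = 13:14.
The standup starts at 13:14 − 100 min = 11:34.
The onboarding session starts at 13:14 and the standup starts at 11:34, so the standup is first.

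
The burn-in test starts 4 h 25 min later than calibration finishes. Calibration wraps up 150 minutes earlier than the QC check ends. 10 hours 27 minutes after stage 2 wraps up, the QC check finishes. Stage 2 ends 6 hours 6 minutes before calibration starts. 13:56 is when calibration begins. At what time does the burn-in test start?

20:12

Stage 2 ends at 13:56 − 366 min = 07:50.
The QC check ends at 07:50 + 627 min = 18:17.
Calibration ends at 18:17 − 150 min = 15:47.
The burn-in test starts at 15:47 + 265 min = 20:12.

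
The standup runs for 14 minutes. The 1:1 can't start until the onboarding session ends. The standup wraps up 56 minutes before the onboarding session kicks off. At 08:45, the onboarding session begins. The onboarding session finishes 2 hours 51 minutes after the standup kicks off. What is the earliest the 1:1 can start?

The standup ends at 08:45 − 56 min = 07:49.
The standup starts at 07:49 − 14 min = 07:35.
The onboarding session ends at 07:35 + 171 min = 10:26.
The 1:1 is bounded by the onboarding session, so the earliest it can start is 10:26.

10:26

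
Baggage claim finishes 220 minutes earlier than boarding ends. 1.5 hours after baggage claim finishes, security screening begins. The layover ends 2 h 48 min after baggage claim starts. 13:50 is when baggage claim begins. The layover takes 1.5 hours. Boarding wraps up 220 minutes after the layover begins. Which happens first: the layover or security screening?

The layover ends at 13:50 + 168 min = 16:38.
The layover starts at 16:38 − 90 min = 15:08.
Boarding ends at 15:08 + 220 min = 18:48.
Baggage claim ends at 18:48 − 220 min = 15:08.
Security screening starts at 15:08 + 90 min = 16:38.
The layover starts at 15:08 and security screening starts at 16:38, so the layover is first.

the layover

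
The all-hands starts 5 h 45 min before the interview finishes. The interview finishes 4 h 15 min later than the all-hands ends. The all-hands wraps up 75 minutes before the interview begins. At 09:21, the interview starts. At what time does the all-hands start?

The all-hands ends at 09:21 − 75 min = 08:06.
The interview ends at 08:06 + 255 min = 12:21.
The all-hands starts at 12:21 − 345 min = 06:36.

06:36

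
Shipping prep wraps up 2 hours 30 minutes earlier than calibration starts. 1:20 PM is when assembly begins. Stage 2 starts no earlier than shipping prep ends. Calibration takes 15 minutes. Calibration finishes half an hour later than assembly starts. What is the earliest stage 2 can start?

Calibration ends at 1:20 PM + 30 min = 1:50 PM.
Calibration starts at 1:50 PM − 15 min = 1:35 PM.
Shipping prep ends at 1:35 PM − 150 min = 11:05 AM.
Stage 2 is bounded by shipping prep, so the earliest it can start is 11:05 AM.

11:05 AM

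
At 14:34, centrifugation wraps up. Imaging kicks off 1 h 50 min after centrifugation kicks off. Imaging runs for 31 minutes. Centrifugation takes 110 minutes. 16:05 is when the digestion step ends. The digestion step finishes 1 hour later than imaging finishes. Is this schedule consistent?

Centrifugation starts at 14:34 − 110 min = 12:44.
Imaging starts at 12:44 + 110 min = 14:34.
Imaging ends at 14:34 + 31 min = 15:05.
The digestion step ends at 15:05 + 60 min = 16:05.
That matches the stated 16:05, so the schedule is consistent.

Yes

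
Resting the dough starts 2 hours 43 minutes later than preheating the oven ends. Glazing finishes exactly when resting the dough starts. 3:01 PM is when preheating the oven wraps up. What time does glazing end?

Resting the dough starts at 3:01 PM + 163 min = 5:44 PM.
So glazing ends at 5:44 PM.

5:44 PM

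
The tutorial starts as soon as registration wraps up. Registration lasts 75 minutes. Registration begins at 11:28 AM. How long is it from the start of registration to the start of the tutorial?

1 h 15 min

Registration ends at 11:28 AM + 75 min = 12:43 PM.
So the tutorial starts at 12:43 PM.
From 11:28 AM to 12:43 PM is 1 h 15 min.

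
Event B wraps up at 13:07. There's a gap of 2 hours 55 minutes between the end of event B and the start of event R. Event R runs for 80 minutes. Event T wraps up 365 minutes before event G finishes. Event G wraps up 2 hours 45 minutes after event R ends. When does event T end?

Event R starts at 13:07 + 175 min = 16:02.
Event R ends at 16:02 + 80 min = 17:22.
Event G ends at 17:22 + 165 min = 20:07.
Event T ends at 20:07 − 365 min = 14:02.

14:02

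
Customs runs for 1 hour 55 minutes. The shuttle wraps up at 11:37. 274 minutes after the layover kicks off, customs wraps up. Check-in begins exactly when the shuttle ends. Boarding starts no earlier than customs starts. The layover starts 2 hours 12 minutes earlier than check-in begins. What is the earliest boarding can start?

Check-in starts at 11:37.
The layover starts at 11:37 − 132 min = 09:25.
Customs ends at 09:25 + 274 min = 13:59.
Customs starts at 13:59 − 115 min = 12:04.
Boarding is bounded by customs, so the earliest it can start is 12:04.

12:04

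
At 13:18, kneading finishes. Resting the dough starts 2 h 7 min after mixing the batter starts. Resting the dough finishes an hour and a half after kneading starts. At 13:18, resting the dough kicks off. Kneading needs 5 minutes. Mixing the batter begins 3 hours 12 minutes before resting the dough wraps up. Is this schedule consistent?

Kneading starts at 13:18 − 5 min = 13:13.
Resting the dough ends at 13:13 + 90 min = 14:43.
Mixing the batter starts at 14:43 − 192 min = 11:31.
Resting the dough starts at 11:31 + 127 min = 13:38.
But resting the dough is also said to start at 13:18 — a 20-minute conflict.

No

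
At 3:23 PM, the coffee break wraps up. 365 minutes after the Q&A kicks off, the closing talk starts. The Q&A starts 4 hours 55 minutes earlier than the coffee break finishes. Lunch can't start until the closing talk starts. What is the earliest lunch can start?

The Q&A starts at 3:23 PM − 295 min = 10:28 AM.
The closing talk starts at 10:28 AM + 365 min = 4:33 PM.
Lunch is bounded by the closing talk, so the earliest it can start is 4:33 PM.

4:33 PM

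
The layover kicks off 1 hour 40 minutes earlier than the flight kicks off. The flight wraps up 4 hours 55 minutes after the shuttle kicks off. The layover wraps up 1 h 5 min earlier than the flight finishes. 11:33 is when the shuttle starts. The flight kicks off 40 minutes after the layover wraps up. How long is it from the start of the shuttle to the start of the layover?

The flight ends at 11:33 + 295 min = 16:28.
The layover ends at 16:28 − 65 min = 15:23.
The flight starts at 15:23 + 40 min = 16:03.
The layover starts at 16:03 − 100 min = 14:23.
From 11:33 to 14:23 is 2 hours 50 minutes.

2 hours 50 minutes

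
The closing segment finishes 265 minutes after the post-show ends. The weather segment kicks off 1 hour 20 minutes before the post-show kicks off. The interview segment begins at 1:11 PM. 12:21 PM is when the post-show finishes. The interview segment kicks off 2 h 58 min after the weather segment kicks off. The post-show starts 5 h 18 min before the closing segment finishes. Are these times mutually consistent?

The closing segment ends at 12:21 PM + 265 min = 4:46 PM.
The post-show starts at 4:46 PM − 318 min = 11:28 AM.
The weather segment starts at 11:28 AM − 80 min = 10:08 AM.
The interview segment starts at 10:08 AM + 178 min = 1:06 PM.
But the interview segment is also said to start at 1:11 PM — a 5-minute conflict.

No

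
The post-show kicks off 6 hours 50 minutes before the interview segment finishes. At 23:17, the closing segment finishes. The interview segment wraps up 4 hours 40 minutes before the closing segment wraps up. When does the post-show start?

The interview segment ends at 23:17 − 280 min = 18:37.
The post-show starts at 18:37 − 410 min = 11:47.

11:47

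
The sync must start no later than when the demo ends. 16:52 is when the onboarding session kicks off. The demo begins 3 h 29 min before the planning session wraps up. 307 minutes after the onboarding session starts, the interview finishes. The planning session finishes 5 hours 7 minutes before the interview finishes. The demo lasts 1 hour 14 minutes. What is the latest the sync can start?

The interview ends at 16:52 + 307 min = 21:59.
The planning session ends at 21:59 − 307 min = 16:52.
The demo starts at 16:52 − 209 min = 13:23.
The demo ends at 13:23 + 74 min = 14:37.
The sync is bounded by the demo, so the latest it can start is 14:37.

14:37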